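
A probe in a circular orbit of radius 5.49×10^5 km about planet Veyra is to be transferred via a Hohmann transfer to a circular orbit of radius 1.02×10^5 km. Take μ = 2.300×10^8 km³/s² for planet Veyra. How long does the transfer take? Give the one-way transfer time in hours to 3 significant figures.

Transfer-ellipse semi-major axis a_t = (r₁ + r₂)/2 = (5.490×10^5 + 1.020×10^5)/2 = 3.255×10^5 km.
Half the transfer-orbit period gives t = π√(a_t³/μ) = 38470 s.
Converting: 38470 s ÷ 3600 s/hour = 10.7 hours.

t = 10.7 hours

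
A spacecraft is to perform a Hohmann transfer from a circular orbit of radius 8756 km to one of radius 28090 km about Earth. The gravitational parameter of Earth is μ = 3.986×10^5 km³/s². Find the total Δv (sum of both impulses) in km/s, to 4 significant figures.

Δv = 2.754 km/s

Transfer-ellipse semi-major axis a_t = (r₁ + r₂)/2 = (8756 + 28090)/2 = 18423 km.
At r₁ the circular-orbit speed is v₁ = √(μ/r₁) = 6.747 km/s.
Transfer-orbit speed at r₁ (vis-viva equation): v_p = √[μ(2/r₁ − 1/a_t)] = 8.331 km/s.
First burn Δv₁ = |v_p − v₁| = 1.584 km/s.
At r₂, v₂ = √(μ/r₂) = 3.767 km/s.
Transfer-orbit speed at r₂: v_a = √[μ(2/r₂ − 1/a_t)] = 2.597 km/s.
Second burn Δv₂ = |v₂ − v_a| = 1.170 km/s.
Δv = Δv₁ + Δv₂ = 1.584 + 1.170 = 2.754 km/s.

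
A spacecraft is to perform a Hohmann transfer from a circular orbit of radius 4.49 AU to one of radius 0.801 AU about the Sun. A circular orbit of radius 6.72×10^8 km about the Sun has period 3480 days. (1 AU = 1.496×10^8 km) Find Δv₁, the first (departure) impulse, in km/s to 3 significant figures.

From Kepler's third law T² = 4π²r³/μ at r = 6.72×10^8 km, T = 3480 days = 3480 × 86400 s = 3.00672×10^8 s: μ = 4π²r³/T² = 1.32520×10^11 km³/s².
In km: r₁ = 4.49 × 1.496×10^8 = 6.71704×10^8 km; r₂ = 0.801 × 1.496×10^8 = 1.198296×10^8 km.
The Hohmann ellipse has a_t = (r₁ + r₂)/2 = 3.957668×10^8 km.
Circular speed at r = 6.71704×10^8 km: v_c = √(μ/r) = 14.046 km/s.
Transfer-orbit speed at the same r (vis-viva, a = a_t): v_t = √[μ(2/r − 1/a_t)] = 7.7288 km/s.
Δv₁ = |v_t − v_c| = |7.7288 − 14.046| = 6.317 km/s.

Δv₁ = 6.32 km/s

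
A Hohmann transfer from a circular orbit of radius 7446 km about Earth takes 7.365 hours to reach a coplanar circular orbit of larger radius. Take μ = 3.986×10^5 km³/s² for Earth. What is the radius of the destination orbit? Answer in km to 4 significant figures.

r₂ = 53570 km

Transfer time t = 7.365 hours = 26514 s, and t = π√(a_t³/μ).
So a_t = (μ t²/π²)^(1/3) = (3.986×10^5 × (26514)² / π²)^(1/3) = 30507 km.
Since a_t = (r₁ + r₂)/2, r₂ = 2a_t − r₁ = 2×30507 − 7446 = 53568 km.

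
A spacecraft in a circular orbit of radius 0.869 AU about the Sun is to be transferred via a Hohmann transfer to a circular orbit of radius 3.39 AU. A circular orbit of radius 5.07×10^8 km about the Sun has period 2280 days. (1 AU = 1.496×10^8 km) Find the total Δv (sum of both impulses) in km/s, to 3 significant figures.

From Kepler's third law T² = 4π²r³/μ at r = 5.07×10^8 km, T = 2280 days = 2280 × 86400 s = 1.96992×10^8 s: μ = 4π²r³/T² = 1.32583×10^11 km³/s².
In km: r₁ = 0.869 × 1.496×10^8 = 1.300024×10^8 km; r₂ = 3.39 × 1.496×10^8 = 5.07144×10^8 km.
The Hohmann ellipse has a_t = (r₁ + r₂)/2 = 3.185732×10^8 km.
At r₁ the circular-orbit speed is v₁ = √(μ/r₁) = 31.935 km/s.
Transfer-orbit speed at r₁ (vis-viva): v_p = √[μ(2/r₁ − 1/a_t)] = 40.293 km/s.
First burn Δv₁ = |v_p − v₁| = 8.358 km/s.
Circular speed at r₂: v₂ = √(μ/r₂) = 16.17 km/s.
Transfer-orbit speed at r₂: v_a = √[μ(2/r₂ − 1/a_t)] = 10.33 km/s.
Second burn Δv₂ = |v₂ − v_a| = 5.840 km/s.
Δv = Δv₁ + Δv₂ = 8.358 + 5.840 = 14.20 km/s.

Δv = 14.2 km/s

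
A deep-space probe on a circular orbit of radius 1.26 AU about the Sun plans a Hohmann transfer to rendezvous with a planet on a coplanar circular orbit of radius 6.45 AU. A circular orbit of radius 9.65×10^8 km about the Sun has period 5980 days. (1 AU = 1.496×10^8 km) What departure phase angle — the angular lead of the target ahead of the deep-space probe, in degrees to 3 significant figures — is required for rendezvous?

φ = 96.8°

From Kepler's third law T² = 4π²r³/μ at r = 9.65×10^8 km, T = 5980 days = 5980 × 86400 s = 5.16672×10^8 s: μ = 4π²r³/T² = 1.32896×10^11 km³/s².
In km: r₁ = 1.26 × 1.496×10^8 = 1.88496×10^8 km; r₂ = 6.45 × 1.496×10^8 = 9.6492×10^8 km.
Transfer-ellipse semi-major axis a_t = (r₁ + r₂)/2 = (1.88496×10^8 + 9.6492×10^8)/2 = 5.76708×10^8 km.
Transfer time t = π√(a_t³/μ) = 1.19352×10^8 s.
Target angular speed ω₂ = √(μ/r₂³) = 1.21624×10^-8 rad/s.
Angle swept by the target during transfer: ω₂·t = 1.4516 rad = 83.17°.
Arrival is 180° from departure on the ellipse, so φ = 180° − 83.17° = 96.8°.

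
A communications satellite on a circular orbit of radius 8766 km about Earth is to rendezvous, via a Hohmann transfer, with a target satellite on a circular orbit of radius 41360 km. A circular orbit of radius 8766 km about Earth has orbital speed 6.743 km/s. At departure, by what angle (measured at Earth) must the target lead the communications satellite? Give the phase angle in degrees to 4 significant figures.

φ = 95.09°

From the circular-orbit relation v² = μ/r at r = 8766 km: μ = v²r = (6.743)² × 8766 = 3.98573×10^5 km³/s².
Transfer-ellipse semi-major axis a_t = (r₁ + r₂)/2 = (8766 + 41360)/2 = 25063 km.
The half-period of the transfer ellipse is t = π√(a_t³/μ) = 19740 s.
Target angular speed ω₂ = √(μ/r₂³) = 7.506×10^-5 rad/s.
Angle swept by the target during transfer: ω₂·t = 1.482 rad = 84.91°.
The communications satellite traverses 180° on the transfer ellipse, so the target must lead by 180° − 84.91° = 95.09°.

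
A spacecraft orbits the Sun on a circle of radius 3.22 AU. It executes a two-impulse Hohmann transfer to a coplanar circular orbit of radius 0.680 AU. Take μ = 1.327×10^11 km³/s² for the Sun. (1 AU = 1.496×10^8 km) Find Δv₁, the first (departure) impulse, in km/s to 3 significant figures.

Δv₁ = 6.80 km/s

In km: r₁ = 3.22 × 1.496×10^8 = 4.81712×10^8 km; r₂ = 0.680 × 1.496×10^8 = 1.01728×10^8 km.
Transfer-ellipse semi-major axis a_t = (r₁ + r₂)/2 = (4.81712×10^8 + 1.01728×10^8)/2 = 2.9172×10^8 km.
Circular speed at r = 4.81712×10^8 km: v_c = √(μ/r) = 16.597 km/s.
Transfer-orbit speed at the same r (vis-viva, a = a_t): v_t = √[μ(2/r − 1/a_t)] = 9.8012 km/s.
Δv₁ = |v_t − v_c| = |9.8012 − 16.597| = 6.796 km/s.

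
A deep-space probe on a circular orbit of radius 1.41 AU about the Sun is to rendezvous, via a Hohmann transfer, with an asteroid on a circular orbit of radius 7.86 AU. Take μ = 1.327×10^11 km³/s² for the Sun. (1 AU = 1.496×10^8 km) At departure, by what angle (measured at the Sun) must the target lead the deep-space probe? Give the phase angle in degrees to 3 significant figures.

φ = 98.5°

In km: r₁ = 1.41 × 1.496×10^8 = 2.10936×10^8 km; r₂ = 7.86 × 1.496×10^8 = 1.175856×10^9 km.
Semi-major axis of the transfer orbit: a_t = (2.10936×10^8 + 1.175856×10^9)/2 = 6.93396×10^8 km.
Transfer time t = π√(a_t³/μ) = 1.57466×10^8 s.
The target's mean motion on its circular orbit is ω₂ = √(μ/r₂³) = 9.03450×10^-9 rad/s.
Angle swept by the target during transfer: ω₂·t = 1.4226 rad = 81.51°.
The deep-space probe traverses 180° on the transfer ellipse, so the target must lead by 180° − 81.51° = 98.5°.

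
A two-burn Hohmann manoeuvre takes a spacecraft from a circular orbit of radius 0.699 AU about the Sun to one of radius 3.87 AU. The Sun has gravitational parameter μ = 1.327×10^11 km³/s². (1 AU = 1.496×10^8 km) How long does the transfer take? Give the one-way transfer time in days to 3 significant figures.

In km: r₁ = 0.699 × 1.496×10^8 = 1.045704×10^8 km; r₂ = 3.87 × 1.496×10^8 = 5.78952×10^8 km.
The Hohmann ellipse has a_t = (r₁ + r₂)/2 = 3.417612×10^8 km.
Half the transfer-orbit period gives t = π√(a_t³/μ) = 5.449×10^7 s.
Converting: 5.449×10^7 s ÷ 86400 s/day = 631 days.

t = 631 days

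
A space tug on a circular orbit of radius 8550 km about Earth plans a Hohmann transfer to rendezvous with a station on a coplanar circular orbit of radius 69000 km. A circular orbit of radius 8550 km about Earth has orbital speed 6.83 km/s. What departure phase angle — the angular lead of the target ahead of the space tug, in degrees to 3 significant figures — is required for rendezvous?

φ = 104°

From the circular-orbit relation v² = μ/r at r = 8550 km: μ = v²r = (6.83)² × 8550 = 3.98848×10^5 km³/s².
The Hohmann ellipse has a_t = (r₁ + r₂)/2 = 38775 km.
The half-period of the transfer ellipse is t = π√(a_t³/μ) = 37982 s.
Target angular speed ω₂ = √(μ/r₂³) = 3.4844×10^-5 rad/s.
Angle swept by the target during transfer: ω₂·t = 1.3234 rad = 75.83°.
The space tug traverses 180° on the transfer ellipse, so the target must lead by 180° − 75.83° = 104°.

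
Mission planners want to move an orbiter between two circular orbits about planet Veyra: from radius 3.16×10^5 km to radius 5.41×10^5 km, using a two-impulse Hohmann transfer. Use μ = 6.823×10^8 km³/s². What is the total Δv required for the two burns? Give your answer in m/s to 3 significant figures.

Δv = 10800 m/s

The Hohmann ellipse has a_t = (r₁ + r₂)/2 = 4.285×10^5 km.
Circular speed at r₁: v₁ = √(μ/r₁) = √(6.823×10^8/3.160×10^5) = 46.467 km/s.
On the transfer ellipse at r₁, vis-viva equation gives v_p = √[μ(2/r₁ − 1/a_t)] = 52.212 km/s.
First burn Δv₁ = |v_p − v₁| = 5.745 km/s.
Circular speed at r₂: v₂ = √(μ/r₂) = 35.513 km/s.
Transfer-orbit speed at r₂: v_a = √[μ(2/r₂ − 1/a_t)] = 30.497 km/s.
Second burn Δv₂ = |v₂ − v_a| = 5.016 km/s.
Total Δv = Δv₁ + Δv₂ = 10.76 km/s.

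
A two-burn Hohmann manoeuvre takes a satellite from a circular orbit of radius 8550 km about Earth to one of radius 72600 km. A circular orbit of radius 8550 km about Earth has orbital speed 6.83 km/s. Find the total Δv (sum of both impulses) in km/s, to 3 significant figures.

From the circular-orbit relation v² = μ/r at r = 8550 km: μ = v²r = (6.83)² × 8550 = 3.98848×10^5 km³/s².
Transfer-ellipse semi-major axis a_t = (r₁ + r₂)/2 = (8550 + 72600)/2 = 40575 km.
Circular speed at r₁: v₁ = √(μ/r₁) = √(3.98848×10^5/8550) = 6.830 km/s.
On the transfer ellipse at r₁, v² = μ(2/r − 1/a) gives v_p = √[μ(2/r₁ − 1/a_t)] = 9.136 km/s.
First burn Δv₁ = |v_p − v₁| = 2.306 km/s.
At r₂, v₂ = √(μ/r₂) = 2.344 km/s.
Transfer-orbit speed at r₂: v_a = √[μ(2/r₂ − 1/a_t)] = 1.076 km/s.
Second burn Δv₂ = |v₂ − v_a| = 1.268 km/s.
Δv = Δv₁ + Δv₂ = 2.306 + 1.268 = 3.574 km/s.

Δv = 3.57 km/s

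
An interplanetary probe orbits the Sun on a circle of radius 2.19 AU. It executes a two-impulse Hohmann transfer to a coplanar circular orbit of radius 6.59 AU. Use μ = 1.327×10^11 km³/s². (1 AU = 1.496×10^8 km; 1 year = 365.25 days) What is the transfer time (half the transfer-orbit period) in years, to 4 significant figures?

In km: r₁ = 2.19 × 1.496×10^8 = 3.27624×10^8 km; r₂ = 6.59 × 1.496×10^8 = 9.85864×10^8 km.
Transfer-ellipse semi-major axis a_t = (r₁ + r₂)/2 = (3.27624×10^8 + 9.85864×10^8)/2 = 6.56744×10^8 km.
Half the transfer-orbit period gives t = π√(a_t³/μ) = 1.45147×10^8 s.
Converting: 1.45147×10^8 s ÷ 3.15576×10^7 s/year (365.25 × 86400) = 4.599 years.

t = 4.599 years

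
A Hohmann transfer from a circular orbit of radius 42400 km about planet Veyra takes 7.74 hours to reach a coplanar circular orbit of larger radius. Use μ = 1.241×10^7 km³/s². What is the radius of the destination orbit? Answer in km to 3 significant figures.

Transfer time t = 7.74 hours = 27864 s, and t = π√(a_t³/μ).
So a_t = (μ t²/π²)^(1/3) = (1.241×10^7 × (27864)² / π²)^(1/3) = 99202 km.
Since a_t = (r₁ + r₂)/2, r₂ = 2a_t − r₁ = 2×99202 − 42400 = 1.56004×10^5 km.

r₂ = 1.56×10^5 km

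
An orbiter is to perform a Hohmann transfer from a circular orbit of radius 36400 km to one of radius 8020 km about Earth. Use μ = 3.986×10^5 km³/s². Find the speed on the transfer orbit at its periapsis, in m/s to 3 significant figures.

v = 9030 m/s

The Hohmann ellipse has a_t = (r₁ + r₂)/2 = 22210 km.
The periapsis of the transfer ellipse is at r = 8020 km.
Vis-viva: v = √[μ(2/r − 1/a_t)] = √[3.986×10^5 × (2/8020 − 1/22210)] = 9.025 km/s.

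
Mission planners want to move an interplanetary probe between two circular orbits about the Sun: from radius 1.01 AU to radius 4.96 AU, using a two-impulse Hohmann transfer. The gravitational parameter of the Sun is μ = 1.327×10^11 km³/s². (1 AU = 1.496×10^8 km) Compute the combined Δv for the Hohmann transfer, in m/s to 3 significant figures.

Δv = 14200 m/s

In km: r₁ = 1.01 × 1.496×10^8 = 1.51096×10^8 km; r₂ = 4.96 × 1.496×10^8 = 7.42016×10^8 km.
Semi-major axis of the transfer orbit: a_t = (1.51096×10^8 + 7.42016×10^8)/2 = 4.46556×10^8 km.
Circular speed at r₁: v₁ = √(μ/r₁) = √(1.327×10^11/1.51096×10^8) = 29.635 km/s.
On the transfer ellipse at r₁, vis-viva gives v_p = √[μ(2/r₁ − 1/a_t)] = 38.201 km/s.
First burn Δv₁ = |v_p − v₁| = 8.566 km/s.
At r₂, v₂ = √(μ/r₂) = 13.373 km/s.
Transfer-orbit speed at r₂: v_a = √[μ(2/r₂ − 1/a_t)] = 7.7789 km/s.
Second burn Δv₂ = |v₂ − v_a| = 5.594 km/s.
Total Δv = Δv₁ + Δv₂ = 14.16 km/s.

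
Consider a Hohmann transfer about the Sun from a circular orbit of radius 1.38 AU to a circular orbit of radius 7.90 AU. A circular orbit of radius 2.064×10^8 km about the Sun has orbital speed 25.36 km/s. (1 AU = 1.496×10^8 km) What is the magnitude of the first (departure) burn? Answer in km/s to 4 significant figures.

Δv₁ = 7.730 km/s

From the circular-orbit relation v² = μ/r at r = 2.064×10^8 km: μ = v²r = (25.36)² × 2.064×10^8 = 1.32742×10^11 km³/s².
In km: r₁ = 1.38 × 1.496×10^8 = 2.06448×10^8 km; r₂ = 7.90 × 1.496×10^8 = 1.18184×10^9 km.
Transfer-ellipse semi-major axis a_t = (r₁ + r₂)/2 = (2.06448×10^8 + 1.18184×10^9)/2 = 6.94144×10^8 km.
On the circular orbit at r = 2.06448×10^8 km, v_c = √(μ/r) = 25.36 km/s.
Vis-viva on the transfer ellipse at r = 2.06448×10^8 km gives v_t = √[μ(2/r − 1/a_t)] = 33.09 km/s.
Δv₁ = |v_t − v_c| = |33.09 − 25.36| = 7.730 km/s.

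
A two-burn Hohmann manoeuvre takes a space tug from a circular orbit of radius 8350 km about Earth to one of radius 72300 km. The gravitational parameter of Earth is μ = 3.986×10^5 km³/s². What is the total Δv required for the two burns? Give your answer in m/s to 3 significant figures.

Δv = 3620 m/s

Transfer-ellipse semi-major axis a_t = (r₁ + r₂)/2 = (8350 + 72300)/2 = 40325 km.
At r₁ the circular-orbit speed is v₁ = √(μ/r₁) = 6.909 km/s.
On the transfer ellipse at r₁, vis-viva equation gives v_p = √[μ(2/r₁ − 1/a_t)] = 9.251 km/s.
First burn Δv₁ = |v_p − v₁| = 2.342 km/s.
Circular speed at r₂: v₂ = √(μ/r₂) = 2.348 km/s.
Transfer-orbit speed at r₂: v_a = √[μ(2/r₂ − 1/a_t)] = 1.068 km/s.
Second burn Δv₂ = |v₂ − v_a| = 1.280 km/s.
Δv = Δv₁ + Δv₂ = 2.342 + 1.280 = 3.622 km/s.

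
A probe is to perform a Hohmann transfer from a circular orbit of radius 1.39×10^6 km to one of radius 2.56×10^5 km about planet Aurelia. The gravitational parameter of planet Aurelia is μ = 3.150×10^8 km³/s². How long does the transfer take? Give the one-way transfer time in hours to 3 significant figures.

Semi-major axis of the transfer orbit: a_t = (1.390×10^6 + 2.560×10^5)/2 = 8.230×10^5 km.
By Kepler's third law the transfer-orbit period is T = 2π√(a_t³/μ), so t = T/2 = 1.322×10^5 s.
Converting: 1.322×10^5 s ÷ 3600 s/hour = 36.7 hours.

t = 36.7 hours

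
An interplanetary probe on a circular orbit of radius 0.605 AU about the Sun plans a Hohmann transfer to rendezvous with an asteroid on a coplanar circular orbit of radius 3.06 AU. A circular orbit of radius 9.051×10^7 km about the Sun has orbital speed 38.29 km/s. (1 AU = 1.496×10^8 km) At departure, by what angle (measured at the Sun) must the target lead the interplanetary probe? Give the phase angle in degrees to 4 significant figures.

φ = 96.58°

From the circular-orbit relation v² = μ/r at r = 9.051×10^7 km: μ = v²r = (38.29)² × 9.051×10^7 = 1.32699×10^11 km³/s².
In km: r₁ = 0.605 × 1.496×10^8 = 9.0508×10^7 km; r₂ = 3.06 × 1.496×10^8 = 4.57776×10^8 km.
The Hohmann ellipse has a_t = (r₁ + r₂)/2 = 2.74142×10^8 km.
Transfer time t = π√(a_t³/μ) = 3.915×10^7 s.
The target's mean motion on its circular orbit is ω₂ = √(μ/r₂³) = 3.719×10^-8 rad/s.
Angle swept by the target during transfer: ω₂·t = 1.456 rad = 83.42°.
Arrival is 180° from departure on the ellipse, so φ = 180° − 83.42° = 96.58°.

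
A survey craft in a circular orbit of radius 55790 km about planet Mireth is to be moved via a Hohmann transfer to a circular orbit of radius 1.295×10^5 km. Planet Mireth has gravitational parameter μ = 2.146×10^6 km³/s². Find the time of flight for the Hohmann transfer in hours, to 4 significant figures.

Transfer-ellipse semi-major axis a_t = (r₁ + r₂)/2 = (55790 + 1.295×10^5)/2 = 92645 km.
Half the transfer-orbit period gives t = π√(a_t³/μ) = 60470 s.
Converting: 60470 s ÷ 3600 s/hour = 16.80 hours.

t = 16.80 hours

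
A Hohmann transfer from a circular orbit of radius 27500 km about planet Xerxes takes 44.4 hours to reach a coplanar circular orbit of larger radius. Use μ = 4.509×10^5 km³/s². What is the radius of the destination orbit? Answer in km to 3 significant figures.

Transfer time t = 44.4 hours = 1.5984×10^5 s, and t = π√(a_t³/μ).
So a_t = (μ t²/π²)^(1/3) = (4.509×10^5 × (1.5984×10^5)² / π²)^(1/3) = 1.0529×10^5 km.
Since a_t = (r₁ + r₂)/2, r₂ = 2a_t − r₁ = 2×1.0529×10^5 − 27500 = 1.8308×10^5 km.

r₂ = 1.83×10^5 km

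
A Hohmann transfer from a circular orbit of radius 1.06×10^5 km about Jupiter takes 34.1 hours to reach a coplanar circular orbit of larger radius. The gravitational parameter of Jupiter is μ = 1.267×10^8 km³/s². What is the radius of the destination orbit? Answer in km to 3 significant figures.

Transfer time t = 34.1 hours = 1.2276×10^5 s, and t = π√(a_t³/μ).
So a_t = (μ t²/π²)^(1/3) = (1.267×10^8 × (1.2276×10^5)² / π²)^(1/3) = 5.7836×10^5 km.
Since a_t = (r₁ + r₂)/2, r₂ = 2a_t − r₁ = 2×5.7836×10^5 − 1.060×10^5 = 1.05072×10^6 km.

r₂ = 1.05×10^6 km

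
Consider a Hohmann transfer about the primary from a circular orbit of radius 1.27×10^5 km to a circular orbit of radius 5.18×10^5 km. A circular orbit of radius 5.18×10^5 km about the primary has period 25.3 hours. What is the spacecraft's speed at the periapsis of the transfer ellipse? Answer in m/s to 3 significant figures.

v = 91500 m/s

From Kepler's third law T² = 4π²r³/μ at r = 5.18×10^5 km, T = 25.3 hours = 25.3 × 3600 s = 91080 s: μ = 4π²r³/T² = 6.61459×10^8 km³/s².
Semi-major axis of the transfer orbit: a_t = (1.270×10^5 + 5.180×10^5)/2 = 3.225×10^5 km.
At periapsis, r = 1.270×10^5 km.
Vis-viva: v = √[μ(2/r − 1/a_t)] = √[6.61459×10^8 × (2/1.270×10^5 − 1/3.225×10^5)] = 91.46 km/s.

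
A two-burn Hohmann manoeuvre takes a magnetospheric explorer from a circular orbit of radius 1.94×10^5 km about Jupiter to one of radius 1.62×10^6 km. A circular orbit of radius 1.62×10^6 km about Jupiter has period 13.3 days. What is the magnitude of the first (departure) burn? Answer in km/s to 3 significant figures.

From Kepler's third law T² = 4π²r³/μ at r = 1.62×10^6 km, T = 13.3 days = 13.3 × 86400 s = 1.14912×10^6 s: μ = 4π²r³/T² = 1.27108×10^8 km³/s².
The Hohmann ellipse has a_t = (r₁ + r₂)/2 = 9.070×10^5 km.
Circular speed at r = 1.940×10^5 km: v_c = √(μ/r) = 25.597 km/s.
Vis-viva on the transfer ellipse at r = 1.940×10^5 km gives v_t = √[μ(2/r − 1/a_t)] = 34.209 km/s.
Δv₁ = |v_t − v_c| = |34.209 − 25.597| = 8.612 km/s.

Δv₁ = 8.61 km/s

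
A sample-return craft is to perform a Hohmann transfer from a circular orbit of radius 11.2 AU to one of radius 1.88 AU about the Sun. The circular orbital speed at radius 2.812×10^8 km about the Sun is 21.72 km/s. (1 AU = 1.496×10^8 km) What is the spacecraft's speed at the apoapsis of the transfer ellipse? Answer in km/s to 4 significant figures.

v = 4.771 km/s

From the circular-orbit relation v² = μ/r at r = 2.812×10^8 km: μ = v²r = (21.72)² × 2.812×10^8 = 1.32658×10^11 km³/s².
In km: r₁ = 11.2 × 1.496×10^8 = 1.67552×10^9 km; r₂ = 1.88 × 1.496×10^8 = 2.81248×10^8 km.
Semi-major axis of the transfer orbit: a_t = (1.67552×10^9 + 2.81248×10^8)/2 = 9.78384×10^8 km.
At apoapsis, r = 1.67552×10^9 km.
Vis-viva: v = √[μ(2/r − 1/a_t)] = √[1.32658×10^11 × (2/1.67552×10^9 − 1/9.78384×10^8)] = 4.771 km/s.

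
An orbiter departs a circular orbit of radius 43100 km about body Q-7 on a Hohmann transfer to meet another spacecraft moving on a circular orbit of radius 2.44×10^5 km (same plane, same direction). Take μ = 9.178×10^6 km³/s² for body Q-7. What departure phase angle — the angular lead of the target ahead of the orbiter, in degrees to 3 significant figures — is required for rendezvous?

Semi-major axis of the transfer orbit: a_t = (43100 + 2.440×10^5)/2 = 1.4355×10^5 km.
Transfer time t = π√(a_t³/μ) = 56400 s.
The target's mean motion on its circular orbit is ω₂ = √(μ/r₂³) = 2.5136×10^-5 rad/s.
Angle swept by the target during transfer: ω₂·t = 1.4177 rad = 81.23°.
Arrival is 180° from departure on the ellipse, so φ = 180° − 81.23° = 98.8°.

φ = 98.8°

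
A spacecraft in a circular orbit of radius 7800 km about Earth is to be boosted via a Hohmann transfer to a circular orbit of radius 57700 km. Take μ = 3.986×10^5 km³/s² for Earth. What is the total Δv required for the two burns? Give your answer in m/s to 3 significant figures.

Δv = 3690 m/s

Semi-major axis of the transfer orbit: a_t = (7800 + 57700)/2 = 32750 km.
At r₁ the circular-orbit speed is v₁ = √(μ/r₁) = 7.149 km/s.
On the transfer ellipse at r₁, v² = μ(2/r − 1/a) gives v_p = √[μ(2/r₁ − 1/a_t)] = 9.489 km/s.
First burn Δv₁ = |v_p − v₁| = 2.340 km/s.
Circular speed at r₂: v₂ = √(μ/r₂) = 2.6283 km/s.
Transfer-orbit speed at r₂: v_a = √[μ(2/r₂ − 1/a_t)] = 1.2827 km/s.
Second burn Δv₂ = |v₂ − v_a| = 1.346 km/s.
Total Δv = Δv₁ + Δv₂ = 3.686 km/s.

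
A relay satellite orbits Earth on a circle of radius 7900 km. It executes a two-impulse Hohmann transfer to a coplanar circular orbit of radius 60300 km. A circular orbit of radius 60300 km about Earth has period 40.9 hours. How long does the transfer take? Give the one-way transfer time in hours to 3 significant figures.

From Kepler's third law T² = 4π²r³/μ at r = 60300 km, T = 40.9 hours = 40.9 × 3600 s = 1.4724×10^5 s: μ = 4π²r³/T² = 3.99264×10^5 km³/s².
The Hohmann ellipse has a_t = (r₁ + r₂)/2 = 34100 km.
Half the transfer-orbit period gives t = π√(a_t³/μ) = 31310 s.
Converting: 31310 s ÷ 3600 s/hour = 8.70 hours.

t = 8.70 hours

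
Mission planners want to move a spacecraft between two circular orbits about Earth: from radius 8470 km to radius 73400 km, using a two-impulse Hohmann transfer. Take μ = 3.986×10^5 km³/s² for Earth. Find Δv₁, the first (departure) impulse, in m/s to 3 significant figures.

Transfer-ellipse semi-major axis a_t = (r₁ + r₂)/2 = (8470 + 73400)/2 = 40935 km.
Circular speed at r = 8470 km: v_c = √(μ/r) = 6.860 km/s.
Transfer-orbit speed at the same r (vis-viva, a = a_t): v_t = √[μ(2/r − 1/a_t)] = 9.186 km/s.
Δv₁ = |v_t − v_c| = |9.186 − 6.860| = 2.326 km/s.

Δv₁ = 2330 m/s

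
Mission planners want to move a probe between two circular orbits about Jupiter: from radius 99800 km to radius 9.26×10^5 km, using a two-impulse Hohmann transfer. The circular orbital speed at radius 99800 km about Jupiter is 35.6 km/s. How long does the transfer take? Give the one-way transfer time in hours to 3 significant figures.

From the circular-orbit relation v² = μ/r at r = 99800 km: μ = v²r = (35.6)² × 99800 = 1.26483×10^8 km³/s².
Transfer-ellipse semi-major axis a_t = (r₁ + r₂)/2 = (99800 + 9.260×10^5)/2 = 5.129×10^5 km.
Transfer time t = π√(a_t³/μ) = π√((5.129×10^5)³ / 1.26483×10^8) = 1.026×10^5 s.
Converting: 1.026×10^5 s ÷ 3600 s/hour = 28.5 hours.

t = 28.5 hours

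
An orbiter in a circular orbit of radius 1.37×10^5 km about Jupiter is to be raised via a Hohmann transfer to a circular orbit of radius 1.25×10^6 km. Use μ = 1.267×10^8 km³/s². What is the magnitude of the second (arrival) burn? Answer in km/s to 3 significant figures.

Δv₂ = 5.59 km/s

Transfer-ellipse semi-major axis a_t = (r₁ + r₂)/2 = (1.370×10^5 + 1.250×10^6)/2 = 6.935×10^5 km.
On the circular orbit at r = 1.250×10^6 km, v_c = √(μ/r) = 10.068 km/s.
Vis-viva on the transfer ellipse at r = 1.250×10^6 km gives v_t = √[μ(2/r − 1/a_t)] = 4.4748 km/s.
Δv₂ = |v_t − v_c| = |4.4748 − 10.068| = 5.593 km/s.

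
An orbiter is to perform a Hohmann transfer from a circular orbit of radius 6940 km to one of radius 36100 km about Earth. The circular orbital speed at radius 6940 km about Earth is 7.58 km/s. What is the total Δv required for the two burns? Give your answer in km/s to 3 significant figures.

Δv = 3.67 km/s

From the circular-orbit relation v² = μ/r at r = 6940 km: μ = v²r = (7.58)² × 6940 = 3.98747×10^5 km³/s².
The Hohmann ellipse has a_t = (r₁ + r₂)/2 = 21520 km.
Circular speed at r₁: v₁ = √(μ/r₁) = √(3.98747×10^5/6940) = 7.580 km/s.
On the transfer ellipse at r₁, vis-viva gives v_p = √[μ(2/r₁ − 1/a_t)] = 9.818 km/s.
First burn Δv₁ = |v_p − v₁| = 2.238 km/s.
At r₂, v₂ = √(μ/r₂) = 3.323 km/s.
Transfer-orbit speed at r₂: v_a = √[μ(2/r₂ − 1/a_t)] = 1.887 km/s.
Second burn Δv₂ = |v₂ − v_a| = 1.436 km/s.
Δv = Δv₁ + Δv₂ = 2.238 + 1.436 = 3.674 km/s.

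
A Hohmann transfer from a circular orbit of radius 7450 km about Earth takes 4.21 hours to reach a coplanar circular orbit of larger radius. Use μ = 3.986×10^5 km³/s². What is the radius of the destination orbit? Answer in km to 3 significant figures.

Transfer time t = 4.21 hours = 15156 s, and t = π√(a_t³/μ).
So a_t = (μ t²/π²)^(1/3) = (3.986×10^5 × (15156)² / π²)^(1/3) = 21012 km.
Since a_t = (r₁ + r₂)/2, r₂ = 2a_t − r₁ = 2×21012 − 7450 = 34574 km.

r₂ = 34600 km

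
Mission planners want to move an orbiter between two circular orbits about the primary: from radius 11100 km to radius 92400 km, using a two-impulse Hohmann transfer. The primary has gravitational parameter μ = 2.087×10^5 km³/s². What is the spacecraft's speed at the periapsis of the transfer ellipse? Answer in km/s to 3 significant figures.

v = 5.79 km/s

Transfer-ellipse semi-major axis a_t = (r₁ + r₂)/2 = (11100 + 92400)/2 = 51750 km.
The periapsis of the transfer ellipse is at r = 11100 km.
From the vis-viva equation, v = √[μ(2/r − 1/a_t)] = 5.794 km/s.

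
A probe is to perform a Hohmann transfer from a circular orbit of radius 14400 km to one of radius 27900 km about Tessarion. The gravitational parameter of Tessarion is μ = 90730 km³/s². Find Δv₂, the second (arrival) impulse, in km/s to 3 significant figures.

Transfer-ellipse semi-major axis a_t = (r₁ + r₂)/2 = (14400 + 27900)/2 = 21150 km.
Circular speed at r = 27900 km: v_c = √(μ/r) = 1.8033 km/s.
Transfer-orbit speed at the same r (vis-viva, a = a_t): v_t = √[μ(2/r − 1/a_t)] = 1.4880 km/s.
Δv₂ = |v_t − v_c| = |1.4880 − 1.8033| = 0.3153 km/s.

Δv₂ = 0.315 km/s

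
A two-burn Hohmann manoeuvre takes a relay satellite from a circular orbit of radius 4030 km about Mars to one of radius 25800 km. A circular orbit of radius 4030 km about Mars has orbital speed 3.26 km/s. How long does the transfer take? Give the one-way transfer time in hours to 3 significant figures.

t = 7.68 hours

From the circular-orbit relation v² = μ/r at r = 4030 km: μ = v²r = (3.26)² × 4030 = 42829.2 km³/s².
The Hohmann ellipse has a_t = (r₁ + r₂)/2 = 14915 km.
Half the transfer-orbit period gives t = π√(a_t³/μ) = 27650 s.
Converting: 27650 s ÷ 3600 s/hour = 7.68 hours.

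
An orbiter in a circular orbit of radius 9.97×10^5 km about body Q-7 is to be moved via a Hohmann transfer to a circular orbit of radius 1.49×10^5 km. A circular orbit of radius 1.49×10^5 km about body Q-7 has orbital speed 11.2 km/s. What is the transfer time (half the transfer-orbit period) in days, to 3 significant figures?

t = 3.65 days

From the circular-orbit relation v² = μ/r at r = 1.49×10^5 km: μ = v²r = (11.2)² × 1.49×10^5 = 1.86906×10^7 km³/s².
The Hohmann ellipse has a_t = (r₁ + r₂)/2 = 5.730×10^5 km.
By Kepler's third law the transfer-orbit period is T = 2π√(a_t³/μ), so t = T/2 = 3.152×10^5 s.
Converting: 3.152×10^5 s ÷ 86400 s/day = 3.65 days.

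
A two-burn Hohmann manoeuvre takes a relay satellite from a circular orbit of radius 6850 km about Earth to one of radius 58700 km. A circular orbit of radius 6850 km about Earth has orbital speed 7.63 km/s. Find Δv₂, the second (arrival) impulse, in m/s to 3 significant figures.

Δv₂ = 1410 m/s

From the circular-orbit relation v² = μ/r at r = 6850 km: μ = v²r = (7.63)² × 6850 = 3.98786×10^5 km³/s².
The Hohmann ellipse has a_t = (r₁ + r₂)/2 = 32775 km.
On the circular orbit at r = 58700 km, v_c = √(μ/r) = 2.6065 km/s.
Vis-viva on the transfer ellipse at r = 58700 km gives v_t = √[μ(2/r − 1/a_t)] = 1.1916 km/s.
Δv₂ = |v_t − v_c| = |1.1916 − 2.6065| = 1.415 km/s.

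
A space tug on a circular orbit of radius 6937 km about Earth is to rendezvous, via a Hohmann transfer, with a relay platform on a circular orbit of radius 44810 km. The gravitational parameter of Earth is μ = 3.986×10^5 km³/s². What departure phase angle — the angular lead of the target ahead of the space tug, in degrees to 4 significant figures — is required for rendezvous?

The Hohmann ellipse has a_t = (r₁ + r₂)/2 = 25873.5 km.
The half-period of the transfer ellipse is t = π√(a_t³/μ) = 20709 s.
The target's mean motion on its circular orbit is ω₂ = √(μ/r₂³) = 6.6559×10^-5 rad/s.
Angle swept by the target during transfer: ω₂·t = 1.3784 rad = 78.98°.
Arrival is 180° from departure on the ellipse, so φ = 180° − 78.98° = 101.0°.

φ = 101.0°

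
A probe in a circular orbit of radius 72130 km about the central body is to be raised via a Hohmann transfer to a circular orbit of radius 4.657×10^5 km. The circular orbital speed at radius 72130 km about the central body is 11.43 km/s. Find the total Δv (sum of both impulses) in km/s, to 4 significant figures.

Δv = 5.780 km/s

From the circular-orbit relation v² = μ/r at r = 72130 km: μ = v²r = (11.43)² × 72130 = 9.42342×10^6 km³/s².
The Hohmann ellipse has a_t = (r₁ + r₂)/2 = 2.68915×10^5 km.
Circular speed at r₁: v₁ = √(μ/r₁) = √(9.42342×10^6/72130) = 11.4300 km/s.
Transfer-orbit speed at r₁ (vis-viva equation): v_p = √[μ(2/r₁ − 1/a_t)] = 15.0415 km/s.
First burn Δv₁ = |v_p − v₁| = 3.6115 km/s.
Circular speed at r₂: v₂ = √(μ/r₂) = 4.4983 km/s.
Transfer-orbit speed at r₂: v_a = √[μ(2/r₂ − 1/a_t)] = 2.3297 km/s.
Second burn Δv₂ = |v₂ − v_a| = 2.1686 km/s.
Total Δv = Δv₁ + Δv₂ = 5.780 km/s.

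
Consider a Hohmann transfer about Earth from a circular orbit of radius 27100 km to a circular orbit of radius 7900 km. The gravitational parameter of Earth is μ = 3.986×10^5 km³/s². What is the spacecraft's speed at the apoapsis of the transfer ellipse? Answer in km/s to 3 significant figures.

Transfer-ellipse semi-major axis a_t = (r₁ + r₂)/2 = (27100 + 7900)/2 = 17500 km.
The apoapsis of the transfer ellipse is at r = 27100 km.
From the vis-viva equation, v = √[μ(2/r − 1/a_t)] = 2.577 km/s.

v = 2.58 km/s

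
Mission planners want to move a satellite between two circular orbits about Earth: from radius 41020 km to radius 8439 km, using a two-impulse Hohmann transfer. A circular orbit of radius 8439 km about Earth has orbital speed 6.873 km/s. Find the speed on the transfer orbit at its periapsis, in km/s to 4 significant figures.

v = 8.852 km/s

From the circular-orbit relation v² = μ/r at r = 8439 km: μ = v²r = (6.873)² × 8439 = 3.98643×10^5 km³/s².
The Hohmann ellipse has a_t = (r₁ + r₂)/2 = 24729.5 km.
The periapsis of the transfer ellipse is at r = 8439 km.
From the vis-viva equation, v = √[μ(2/r − 1/a_t)] = 8.852 km/s.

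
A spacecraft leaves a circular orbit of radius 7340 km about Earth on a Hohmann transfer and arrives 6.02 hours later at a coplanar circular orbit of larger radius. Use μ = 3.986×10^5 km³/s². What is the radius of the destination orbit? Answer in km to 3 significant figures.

r₂ = 46000 km

Transfer time t = 6.02 hours = 21672 s, and t = π√(a_t³/μ).
So a_t = (μ t²/π²)^(1/3) = (3.986×10^5 × (21672)² / π²)^(1/3) = 26669 km.
Since a_t = (r₁ + r₂)/2, r₂ = 2a_t − r₁ = 2×26669 − 7340 = 45998 km.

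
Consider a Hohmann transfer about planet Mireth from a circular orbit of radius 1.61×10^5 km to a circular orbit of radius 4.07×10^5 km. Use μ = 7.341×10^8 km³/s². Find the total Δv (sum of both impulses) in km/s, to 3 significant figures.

Δv = 23.8 km/s

The Hohmann ellipse has a_t = (r₁ + r₂)/2 = 2.840×10^5 km.
Circular speed at r₁: v₁ = √(μ/r₁) = √(7.341×10^8/1.610×10^5) = 67.53 km/s.
Transfer-orbit speed at r₁ (vis-viva): v_p = √[μ(2/r₁ − 1/a_t)] = 80.84 km/s.
First burn Δv₁ = |v_p − v₁| = 13.31 km/s.
Circular speed at r₂: v₂ = √(μ/r₂) = 42.47 km/s.
Transfer-orbit speed at r₂: v_a = √[μ(2/r₂ − 1/a_t)] = 31.98 km/s.
Second burn Δv₂ = |v₂ − v_a| = 10.49 km/s.
Total Δv = Δv₁ + Δv₂ = 23.80 km/s.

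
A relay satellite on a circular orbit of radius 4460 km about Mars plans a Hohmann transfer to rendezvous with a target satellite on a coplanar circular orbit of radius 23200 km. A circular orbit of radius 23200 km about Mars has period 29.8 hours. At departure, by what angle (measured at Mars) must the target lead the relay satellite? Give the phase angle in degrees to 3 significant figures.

From Kepler's third law T² = 4π²r³/μ at r = 23200 km, T = 29.8 hours = 29.8 × 3600 s = 1.0728×10^5 s: μ = 4π²r³/T² = 42833.8 km³/s².
Semi-major axis of the transfer orbit: a_t = (4460 + 23200)/2 = 13830 km.
Transfer time t = π√(a_t³/μ) = 24688.2 s.
Target angular speed ω₂ = √(μ/r₂³) = 5.85681×10^-5 rad/s.
Angle swept by the target during transfer: ω₂·t = 1.44594 rad = 82.846°.
The relay satellite traverses 180° on the transfer ellipse, so the target must lead by 180° − 82.846° = 97.2°.

φ = 97.2°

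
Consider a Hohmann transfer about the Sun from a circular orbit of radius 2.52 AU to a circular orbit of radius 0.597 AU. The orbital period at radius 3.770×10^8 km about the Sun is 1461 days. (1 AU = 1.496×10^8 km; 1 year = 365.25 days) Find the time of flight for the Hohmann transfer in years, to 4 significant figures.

t = 0.9727 years

From Kepler's third law T² = 4π²r³/μ at r = 3.770×10^8 km, T = 1461 days = 1461 × 86400 s = 1.262304×10^8 s: μ = 4π²r³/T² = 1.32757×10^11 km³/s².
In km: r₁ = 2.52 × 1.496×10^8 = 3.76992×10^8 km; r₂ = 0.597 × 1.496×10^8 = 8.93112×10^7 km.
Transfer-ellipse semi-major axis a_t = (r₁ + r₂)/2 = (3.76992×10^8 + 8.93112×10^7)/2 = 2.331516×10^8 km.
Half the transfer-orbit period gives t = π√(a_t³/μ) = 3.0696×10^7 s.
Converting: 3.0696×10^7 s ÷ 3.15576×10^7 s/year (365.25 × 86400) = 0.9727 years.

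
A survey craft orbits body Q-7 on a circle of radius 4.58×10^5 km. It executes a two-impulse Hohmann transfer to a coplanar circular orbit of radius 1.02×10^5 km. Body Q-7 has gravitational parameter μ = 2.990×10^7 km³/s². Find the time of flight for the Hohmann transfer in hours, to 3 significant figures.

The Hohmann ellipse has a_t = (r₁ + r₂)/2 = 2.800×10^5 km.
Half the transfer-orbit period gives t = π√(a_t³/μ) = 85120 s.
Converting: 85120 s ÷ 3600 s/hour = 23.6 hours.

t = 23.6 hours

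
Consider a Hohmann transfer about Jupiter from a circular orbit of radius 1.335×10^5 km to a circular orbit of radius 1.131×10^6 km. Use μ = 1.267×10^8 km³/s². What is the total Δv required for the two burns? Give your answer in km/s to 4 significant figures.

Δv = 16.12 km/s

Semi-major axis of the transfer orbit: a_t = (1.335×10^5 + 1.131×10^6)/2 = 6.3225×10^5 km.
Circular speed at r₁: v₁ = √(μ/r₁) = √(1.267×10^8/1.335×10^5) = 30.807 km/s.
On the transfer ellipse at r₁, vis-viva equation gives v_p = √[μ(2/r₁ − 1/a_t)] = 41.204 km/s.
First burn Δv₁ = |v_p − v₁| = 10.40 km/s.
Circular speed at r₂: v₂ = √(μ/r₂) = 10.5842 km/s.
Transfer-orbit speed at r₂: v_a = √[μ(2/r₂ − 1/a_t)] = 4.86355 km/s.
Second burn Δv₂ = |v₂ − v_a| = 5.721 km/s.
Total Δv = Δv₁ + Δv₂ = 16.12 km/s.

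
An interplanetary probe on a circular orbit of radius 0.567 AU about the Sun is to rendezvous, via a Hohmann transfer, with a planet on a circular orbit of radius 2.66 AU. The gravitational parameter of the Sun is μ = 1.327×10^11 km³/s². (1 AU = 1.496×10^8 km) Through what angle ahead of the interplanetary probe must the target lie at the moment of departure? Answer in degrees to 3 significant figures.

φ = 95.0°

In km: r₁ = 0.567 × 1.496×10^8 = 8.48232×10^7 km; r₂ = 2.66 × 1.496×10^8 = 3.97936×10^8 km.
Transfer-ellipse semi-major axis a_t = (r₁ + r₂)/2 = (8.48232×10^7 + 3.97936×10^8)/2 = 2.413796×10^8 km.
Transfer time t = π√(a_t³/μ) = 3.2342×10^7 s.
The target's mean motion on its circular orbit is ω₂ = √(μ/r₂³) = 4.5890×10^-8 rad/s.
Angle swept by the target during transfer: ω₂·t = 1.4842 rad = 85.04°.
The interplanetary probe traverses 180° on the transfer ellipse, so the target must lead by 180° − 85.04° = 95.0°.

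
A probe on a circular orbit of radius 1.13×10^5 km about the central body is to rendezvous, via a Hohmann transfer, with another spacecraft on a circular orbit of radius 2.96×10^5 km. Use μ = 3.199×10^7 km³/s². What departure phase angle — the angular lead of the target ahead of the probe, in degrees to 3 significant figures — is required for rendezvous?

Transfer-ellipse semi-major axis a_t = (r₁ + r₂)/2 = (1.130×10^5 + 2.960×10^5)/2 = 2.045×10^5 km.
The half-period of the transfer ellipse is t = π√(a_t³/μ) = 51370 s.
Target angular speed ω₂ = √(μ/r₂³) = 3.512×10^-5 rad/s.
Angle swept by the target during transfer: ω₂·t = 1.804 rad = 103.4°.
The probe traverses 180° on the transfer ellipse, so the target must lead by 180° − 103.4° = 76.6°.

φ = 76.6°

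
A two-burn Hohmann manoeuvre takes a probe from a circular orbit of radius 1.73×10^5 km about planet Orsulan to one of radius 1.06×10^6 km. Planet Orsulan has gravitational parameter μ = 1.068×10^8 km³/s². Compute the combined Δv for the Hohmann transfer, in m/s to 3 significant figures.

Semi-major axis of the transfer orbit: a_t = (1.730×10^5 + 1.060×10^6)/2 = 6.165×10^5 km.
At r₁ the circular-orbit speed is v₁ = √(μ/r₁) = 24.84635 km/s.
On the transfer ellipse at r₁, vis-viva equation gives v_p = √[μ(2/r₁ − 1/a_t)] = 32.57984 km/s.
First burn Δv₁ = |v_p − v₁| = 7.733 km/s.
At r₂, v₂ = √(μ/r₂) = 10.0377 km/s.
Transfer-orbit speed at r₂: v_a = √[μ(2/r₂ − 1/a_t)] = 5.31728 km/s.
Second burn Δv₂ = |v₂ − v_a| = 4.720 km/s.
Total Δv = Δv₁ + Δv₂ = 12.45 km/s.

Δv = 12500 m/s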